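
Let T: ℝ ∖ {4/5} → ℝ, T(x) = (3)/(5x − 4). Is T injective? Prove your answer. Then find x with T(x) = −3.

Suppose T(x_1) = T(x_2). Cross-multiplying: (3)(5x_2 − 4) = (3)(5x_1 − 4).
Expanding both sides and cancelling the symmetric terms leaves −15·(x_1 − x_2) = 0. Since −15 ≠ 0, x_1 = x_2. Hence T is injective.
Solving T(x) = −3: cross-multiplying gives 3 = −3(5x − 4), which rearranges to 15x = 9, so x = 3/5.

3/5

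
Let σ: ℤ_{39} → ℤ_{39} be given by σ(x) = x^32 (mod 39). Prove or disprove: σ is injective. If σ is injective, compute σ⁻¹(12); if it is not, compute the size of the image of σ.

σ(1) = 1^32 = 1.
σ(5): Repeated squaring mod 39: 5^1 ≡ 5, 5^2 ≡ 5² = 25, 5^4 ≡ 25² = 625 ≡ 1, 5^8 ≡ 1² = 1, 5^16 ≡ 1² = 1, 5^32 ≡ 1² = 1. So 5^32 ≡ 1 (mod 39).
So σ(1) = σ(5) = 1 while 1 ≠ 5, therefore σ is not injective.
Since σ is not injective, we determine |image(σ)|. Computing x^32 mod 39 for each x (by repeated squaring, reducing mod 39 at every step), the values σ(0), σ(1), …, σ(38) are: 0, 1, 22, 9, 16, 1, 3, 16, 1, 3, 22, 22, 27, 13, 1, 9, 22, 16, 27, 16, 16, 27, 16, 22, 9, 1, 13, 27, 22, 22, 3, 1, 16, 3, 1, 16, 9, 22, 1.
The distinct values are {0, 1, 3, 9, 13, 16, 22, 27}; there are 8 of them.

8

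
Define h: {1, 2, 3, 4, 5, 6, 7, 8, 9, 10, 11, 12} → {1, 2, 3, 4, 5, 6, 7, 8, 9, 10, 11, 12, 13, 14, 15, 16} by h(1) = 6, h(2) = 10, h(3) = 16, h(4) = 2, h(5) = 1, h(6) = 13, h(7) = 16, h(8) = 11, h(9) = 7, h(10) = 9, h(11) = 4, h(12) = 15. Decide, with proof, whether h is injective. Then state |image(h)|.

11

h(3) = 16 = h(7) with 3 ≠ 7, so h is not injective.
The image of h is {1, 2, 4, 6, 7, 9, 10, 11, 13, 15, 16}, which has 11 elements.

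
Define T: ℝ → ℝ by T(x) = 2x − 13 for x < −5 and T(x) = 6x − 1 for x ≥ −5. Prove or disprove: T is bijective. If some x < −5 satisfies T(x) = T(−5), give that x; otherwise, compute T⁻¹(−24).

Both pieces are strictly increasing (slopes 2 and 6), so each is injective on its own interval.
The left piece maps (−∞, −5) onto (−∞, −23); the right piece maps [−5, ∞) onto [−31, ∞).
These images overlap. In particular T(−5) = −31 (right piece), and solving 2x − 13 = −31 on the left piece gives x = −9 < −5.
So T(−9) = T(−5) with −9 ≠ −5, and T is not injective, hence not bijective. This x = −9 is the requested value below −5.

-9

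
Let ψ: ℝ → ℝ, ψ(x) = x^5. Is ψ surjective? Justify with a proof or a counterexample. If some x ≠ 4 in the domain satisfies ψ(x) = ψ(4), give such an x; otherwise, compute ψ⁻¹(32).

For any y ∈ ℝ, x = y^{1/5} ∈ ℝ gives ψ(x) = y, so ψ is surjective.
Since x ↦ x^5 is strictly increasing on ℝ, it is injective there, so no x ≠ 4 in the domain has ψ(x) = ψ(4). We therefore compute ψ⁻¹(32) = 32^{1/5} = 2 (indeed 2^5 = 32).

2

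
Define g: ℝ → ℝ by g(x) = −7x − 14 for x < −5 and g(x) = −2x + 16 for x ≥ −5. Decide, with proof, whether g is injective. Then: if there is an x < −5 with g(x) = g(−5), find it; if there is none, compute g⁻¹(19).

-40/7

Both pieces are strictly decreasing (slopes −7 and −2), so each is injective on its own interval.
The left piece maps (−∞, −5) onto (21, ∞); the right piece maps [−5, ∞) onto (−∞, 26].
These images overlap. In particular g(−5) = 26 (right piece), and solving −7x − 14 = 26 on the left piece gives x = −40/7 < −5.
So g(−40/7) = g(−5) with −40/7 ≠ −5, and g is not injective. This x = −40/7 is the requested value below −5.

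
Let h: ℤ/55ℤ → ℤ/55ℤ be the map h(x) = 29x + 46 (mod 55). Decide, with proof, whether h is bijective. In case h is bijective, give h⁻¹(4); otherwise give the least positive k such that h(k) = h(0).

27

Suppose h(s) = h(t) in ℤ/55ℤ. Then 29s + 46 ≡ 29t + 46 (mod 55), so 29(s − t) ≡ 0 (mod 55).
Since gcd(29, 55) = 1, 29 is invertible modulo 55, therefore s − t ≡ 0 (mod 55), i.e. s = t.
We now compute 29⁻¹ mod 55 explicitly. Euclid's algorithm: 55 = 1·29 + 26, 29 = 1·26 + 3, 26 = 8·3 + 2, 3 = 1·2 + 1; back-substituting gives 1 = 19·29 − 10·55, so 29⁻¹ ≡ 19 (mod 55).
Then y ↦ 19(y − 46) is a two-sided inverse to h, so every y ∈ ℤ/55ℤ has a preimage.
Hence h is bijective.
Since h is bijective, we compute h⁻¹(4): solve 29x + 46 ≡ 4 (mod 55), i.e. 29x ≡ 13 (mod 55).
Multiplying by 29⁻¹ = 19 gives x ≡ 19·13 = 247 = 4·55 + 27 ≡ 27 (mod 55).
Check: h(27) = 29·27 + 46 = 829 = 15·55 + 4 ≡ 4 (mod 55).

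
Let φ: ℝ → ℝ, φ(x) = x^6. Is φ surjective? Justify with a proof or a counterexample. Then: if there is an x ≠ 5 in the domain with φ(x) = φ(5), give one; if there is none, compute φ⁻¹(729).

Since 6 is even, x^6 ≥ 0 for all x ∈ ℝ, so −1 ∈ ℝ has no preimage. Hence φ is not surjective.
For the follow-up, such an x exists: taking x = −5 ∈ ℝ gives φ(−5) = 15625 = φ(5) with −5 ≠ 5.

-5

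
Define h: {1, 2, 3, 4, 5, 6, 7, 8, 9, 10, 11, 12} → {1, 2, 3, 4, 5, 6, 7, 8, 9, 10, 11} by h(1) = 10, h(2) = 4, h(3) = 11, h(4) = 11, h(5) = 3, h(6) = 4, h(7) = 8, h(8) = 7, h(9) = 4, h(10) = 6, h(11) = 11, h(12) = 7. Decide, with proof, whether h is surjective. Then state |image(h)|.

7

No element maps to 1, so h is not surjective.
The image of h is {3, 4, 6, 7, 8, 10, 11}, which has 7 elements.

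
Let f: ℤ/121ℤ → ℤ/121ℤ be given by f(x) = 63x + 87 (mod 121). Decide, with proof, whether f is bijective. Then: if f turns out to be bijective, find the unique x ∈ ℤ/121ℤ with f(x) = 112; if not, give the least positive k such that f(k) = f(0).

If f(a) = f(b), then 63a ≡ 63b (mod 121). Because gcd(63, 121) = 1, we may cancel 63 to get a ≡ b (mod 121).
We now compute 63⁻¹ mod 121 explicitly. Euclid's algorithm: 121 = 1·63 + 58, 63 = 1·58 + 5, 58 = 11·5 + 3, 5 = 1·3 + 2, 3 = 1·2 + 1; back-substituting gives 1 = 73·63 − 38·121, so 63⁻¹ ≡ 73 (mod 121).
For any y ∈ ℤ/121ℤ, x = 73(y − 87) mod 121 satisfies f(x) = 63·73(y − 87) + 87 ≡ y (since 63·73 ≡ 1 mod 121). So every y has a preimage.
Thus f is bijective.
Since f is bijective, we compute f⁻¹(112): solve 63x + 87 ≡ 112 (mod 121), i.e. 63x ≡ 25 (mod 121).
Multiplying by 63⁻¹ = 73 gives x ≡ 73·25 = 1825 = 15·121 + 10 ≡ 10 (mod 121).
Check: f(10) = 63·10 + 87 = 717 = 5·121 + 112 ≡ 112 (mod 121).

10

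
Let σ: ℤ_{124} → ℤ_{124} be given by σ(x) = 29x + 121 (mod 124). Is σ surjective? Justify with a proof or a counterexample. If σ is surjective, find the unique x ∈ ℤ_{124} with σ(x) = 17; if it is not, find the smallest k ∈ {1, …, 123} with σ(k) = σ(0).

Recall: σ is surjective if every y in the codomain equals σ(x) for some x in the domain.
Since gcd(29, 124) = 1, 29 is invertible modulo 124. Euclid's algorithm: 124 = 4·29 + 8, 29 = 3·8 + 5, 8 = 1·5 + 3, 5 = 1·3 + 2, 3 = 1·2 + 1; back-substituting gives 1 = 77·29 − 18·124, so 29⁻¹ ≡ 77 (mod 124).
Then y ↦ 77(y − 121) is a two-sided inverse to σ, so every y ∈ ℤ_{124} has a preimage.
Therefore σ is surjective.
Since σ is surjective, we find σ⁻¹(17): we need 29x ≡ 17 − 121 ≡ 20 (mod 124). Using 29⁻¹ = 77: x ≡ 77·20 = 1540 = 12·124 + 52, so x = 52.
Check: σ(52) = 29·52 + 121 = 1629 = 13·124 + 17 ≡ 17 (mod 124).

52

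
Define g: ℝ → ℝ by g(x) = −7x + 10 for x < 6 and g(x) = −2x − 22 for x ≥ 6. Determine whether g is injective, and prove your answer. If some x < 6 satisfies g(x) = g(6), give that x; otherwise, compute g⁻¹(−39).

Both pieces are strictly decreasing (slopes −7 and −2), so each is injective on its own interval.
The left piece maps (−∞, 6) onto (−32, ∞); the right piece maps [6, ∞) onto (−∞, −34].
These images are disjoint, so no value is attained by both pieces. So g is injective.
Because the two images are disjoint, no x < 6 has g(x) = g(6), so we compute g⁻¹(−39): −39 lies in (−∞, −34], so solve −2x − 22 = −39: x = (−39 + 22)/(−2) = 17/2.

17/2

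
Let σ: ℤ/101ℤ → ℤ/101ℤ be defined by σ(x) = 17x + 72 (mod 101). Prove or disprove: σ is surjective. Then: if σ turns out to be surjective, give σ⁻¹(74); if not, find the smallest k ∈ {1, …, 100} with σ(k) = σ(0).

By definition, σ is surjective if every y in the codomain equals σ(x) for some x in the domain.
Since gcd(17, 101) = 1, 17 is invertible modulo 101. Euclid's algorithm: 101 = 5·17 + 16, 17 = 1·16 + 1; back-substituting gives 1 = 6·17 − 1·101, so 17⁻¹ ≡ 6 (mod 101).
Then y ↦ 6(y − 72) is a two-sided inverse to σ, so every y ∈ ℤ/101ℤ has a preimage.
Thus σ is surjective.
Since σ is surjective, we find σ⁻¹(74): we need 17x ≡ 74 − 72 ≡ 2 (mod 101). Using 17⁻¹ = 6: x ≡ 6·2 = 12, so x = 12.
Check: σ(12) = 17·12 + 72 = 276 = 2·101 + 74 ≡ 74 (mod 101).

12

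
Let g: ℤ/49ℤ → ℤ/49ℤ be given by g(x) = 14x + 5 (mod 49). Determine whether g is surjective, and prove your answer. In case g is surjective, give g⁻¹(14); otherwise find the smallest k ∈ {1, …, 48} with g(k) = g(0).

Since gcd(14, 49) = 7, we have 14x ≡ 0 (mod 7) for all x, so g(x) ≡ 5 (mod 7).
But 0 ≢ 5 (mod 7), so 0 ∈ ℤ/49ℤ has no preimage. Therefore g is not surjective.
Since g is not surjective, we find the least positive k with g(k) = g(0): this means 14k ≡ 0 (mod 49), i.e. 49 ∣ 14k. Since gcd(14, 49) = 7, dividing through by 7 this holds exactly when 7 ∣ 2k, and as gcd(2, 7) = 1, exactly when 7 ∣ k.
The smallest positive such k is 7.

7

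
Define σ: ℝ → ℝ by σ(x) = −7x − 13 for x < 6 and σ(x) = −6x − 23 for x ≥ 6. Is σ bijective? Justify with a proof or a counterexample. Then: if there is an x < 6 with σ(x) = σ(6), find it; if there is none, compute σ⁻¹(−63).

Both pieces are strictly decreasing (slopes −7 and −6), so each is injective on its own interval.
The left piece maps (−∞, 6) onto (−55, ∞); the right piece maps [6, ∞) onto (−∞, −59].
The images leave a gap (−55 has no preimage), so σ is not surjective, hence not bijective.
Because the two images are disjoint, no x < 6 has σ(x) = σ(6), so we compute σ⁻¹(−63): −63 lies in (−∞, −59], so solve −6x − 23 = −63: x = (−63 + 23)/(−6) = 20/3.

20/3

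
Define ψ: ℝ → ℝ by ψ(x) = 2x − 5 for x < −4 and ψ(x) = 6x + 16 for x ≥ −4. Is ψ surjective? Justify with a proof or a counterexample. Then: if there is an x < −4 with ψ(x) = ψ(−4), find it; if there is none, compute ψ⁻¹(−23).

Both pieces are strictly increasing (slopes 2 and 6), so each is injective on its own interval.
The left piece maps (−∞, −4) onto (−∞, −13); the right piece maps [−4, ∞) onto [−8, ∞).
The union (−∞, −13) ∪ [−8, ∞) omits the interval between −13 and −8; in particular −13 has no preimage. So ψ is not surjective.
Because the two images are disjoint, no x < −4 has ψ(x) = ψ(−4), so we compute ψ⁻¹(−23): −23 lies in (−∞, −13), so solve 2x − 5 = −23: x = (−23 + 5)/2 = −9.

-9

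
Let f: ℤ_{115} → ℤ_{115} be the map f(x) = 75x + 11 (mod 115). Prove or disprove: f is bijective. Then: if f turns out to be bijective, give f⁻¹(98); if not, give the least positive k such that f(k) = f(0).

We have gcd(75, 115) = 5 > 1. Taking x_1 = 0 and x_2 = 23: f(0) = 11 and f(23) = 75·23 + 11 = 1736 ≡ 11 (mod 115).
So f(0) = f(23) while 0 ≠ 23, hence f is not injective, hence not bijective.
Since f is not bijective, we find the least positive k with f(k) = f(0): this means 75k ≡ 0 (mod 115), i.e. 115 ∣ 75k. Since gcd(75, 115) = 5, dividing through by 5 this holds exactly when 23 ∣ 15k, and as gcd(15, 23) = 1, exactly when 23 ∣ k.
The smallest positive such k is 23.

23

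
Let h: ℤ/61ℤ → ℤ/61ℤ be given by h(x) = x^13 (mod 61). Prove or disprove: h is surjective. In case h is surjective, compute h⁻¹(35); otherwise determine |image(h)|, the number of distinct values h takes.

17

Since 61 is prime, the nonzero elements of ℤ/61ℤ form a cyclic group of order 60.
As gcd(13, 60) = 1, raising to the 13th power is a bijection on this group: if u^13 ≡ v^13 then (uv^{−1})^13 = 1, and the only element of order dividing gcd(13, 60) = 1 is 1, so u = v.
With h(0) = 0 this makes h injective on all of ℤ/61ℤ, hence bijective (finite equal-size domain and codomain). In particular h is surjective.
Since h is surjective, we find the preimage of 35. The inverse of x ↦ x^13 on (ℤ/61ℤ)^× is x ↦ x^37, because 13·37 = 481 = 8·60 + 1 ≡ 1 (mod 60) and x^{60} = 1 for x ≠ 0 (Fermat). So h⁻¹(35) = 35^37 mod 61.
Repeated squaring mod 61: 35^1 ≡ 35, 35^2 ≡ 35² = 1225 ≡ 5, 35^4 ≡ 5² = 25, 35^8 ≡ 25² = 625 ≡ 15, 35^16 ≡ 15² = 225 ≡ 42, 35^32 ≡ 42² = 1764 ≡ 56. Since 37 = 32 + 4 + 1, 35^37 ≡ 56·25·35: 56·25 = 1400 ≡ 58, then 58·35 = 2030 ≡ 17. So 35^37 ≡ 17 (mod 61).
Hence h⁻¹(35) = 17.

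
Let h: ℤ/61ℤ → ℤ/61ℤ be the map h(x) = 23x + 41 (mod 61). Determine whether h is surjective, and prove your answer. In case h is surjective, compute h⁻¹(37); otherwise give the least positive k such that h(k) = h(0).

29

Since gcd(23, 61) = 1, 23 is invertible modulo 61. Euclid's algorithm: 61 = 2·23 + 15, 23 = 1·15 + 8, 15 = 1·8 + 7, 8 = 1·7 + 1; back-substituting gives 1 = 8·23 − 3·61, so 23⁻¹ ≡ 8 (mod 61).
For any y ∈ ℤ/61ℤ, x = 8(y − 41) mod 61 satisfies h(x) = 23·8(y − 41) + 41 ≡ y (since 23·8 ≡ 1 mod 61). So every y has a preimage.
Therefore h is surjective.
Since h is surjective, we find h⁻¹(37): we need 23x ≡ 37 − 41 ≡ 57 (mod 61). Using 23⁻¹ = 8: x ≡ 8·57 = 456 = 7·61 + 29, so x = 29.
Check: h(29) = 23·29 + 41 = 708 = 11·61 + 37 ≡ 37 (mod 61).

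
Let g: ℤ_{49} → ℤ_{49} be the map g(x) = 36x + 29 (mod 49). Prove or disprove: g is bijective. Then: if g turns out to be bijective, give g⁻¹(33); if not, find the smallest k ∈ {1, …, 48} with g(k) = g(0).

By definition, g is injective if g(a) = g(b) implies a = b.
Suppose g(a) = g(b) in ℤ_{49}. Then 36a + 29 ≡ 36b + 29 (mod 49), thus 36(a − b) ≡ 0 (mod 49).
Since gcd(36, 49) = 1, 36 is invertible modulo 49, therefore a − b ≡ 0 (mod 49), i.e. a = b.
We now compute 36⁻¹ mod 49 explicitly. Euclid's algorithm: 49 = 1·36 + 13, 36 = 2·13 + 10, 13 = 1·10 + 3, 10 = 3·3 + 1; back-substituting gives 1 = 15·36 − 11·49, so 36⁻¹ ≡ 15 (mod 49).
Then y ↦ 15(y − 29) is a two-sided inverse to g, so every y ∈ ℤ_{49} has a preimage.
So g is bijective.
Since g is bijective, we find g⁻¹(33): we need 36x ≡ 33 − 29 ≡ 4 (mod 49). Using 36⁻¹ = 15: x ≡ 15·4 = 60 = 1·49 + 11, so x = 11.
Check: g(11) = 36·11 + 29 = 425 = 8·49 + 33 ≡ 33 (mod 49).

11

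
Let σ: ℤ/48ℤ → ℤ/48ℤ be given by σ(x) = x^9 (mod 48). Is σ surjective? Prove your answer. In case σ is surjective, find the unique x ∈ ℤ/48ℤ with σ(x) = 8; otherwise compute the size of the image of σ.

σ(0) = 0^9 = 0.
σ(6): Repeated squaring mod 48: 6^1 ≡ 6, 6^2 ≡ 6² = 36, 6^4 ≡ 36² = 1296 ≡ 0, 6^8 ≡ 0² = 0. Since 9 = 8 + 1, 6^9 ≡ 0·6: 0·6 = 0. So 6^9 ≡ 0 (mod 48).
So σ(0) = σ(6) = 0 while 0 ≠ 6, thus σ is not injective.
A non-injective map from the 48-element set ℤ/48ℤ to itself takes at most 47 distinct values, so it cannot be surjective. Thus σ is not surjective.
Since σ is not surjective, we determine |image(σ)|. Computing x^9 mod 48 for each x (by repeated squaring, reducing mod 48 at every step), the values σ(0), σ(1), …, σ(47) are: 0, 1, 32, 3, 16, 5, 0, 7, 32, 9, 16, 11, 0, 13, 32, 15, 16, 17, 0, 19, 32, 21, 16, 23, 0, 25, 32, 27, 16, 29, 0, 31, 32, 33, 16, 35, 0, 37, 32, 39, 16, 41, 0, 43, 32, 45, 16, 47.
The distinct values are {0, 1, 3, 5, 7, 9, 11, 13, 15, 16, 17, 19, 21, 23, 25, 27, 29, 31, 32, 33, 35, 37, 39, 41, 43, 45, 47}; there are 27 of them.

27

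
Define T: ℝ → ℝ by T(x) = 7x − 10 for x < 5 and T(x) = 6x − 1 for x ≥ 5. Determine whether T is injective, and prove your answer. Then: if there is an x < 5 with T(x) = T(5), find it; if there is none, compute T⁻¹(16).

Both pieces are strictly increasing (slopes 7 and 6), so each is injective on its own interval.
The left piece maps (−∞, 5) onto (−∞, 25); the right piece maps [5, ∞) onto [29, ∞).
These images are disjoint, so no value is attained by both pieces. So T is injective.
Because the two images are disjoint, no x < 5 has T(x) = T(5), so we compute T⁻¹(16): 16 lies in (−∞, 25), so solve 7x − 10 = 16: x = (16 + 10)/7 = 26/7.

26/7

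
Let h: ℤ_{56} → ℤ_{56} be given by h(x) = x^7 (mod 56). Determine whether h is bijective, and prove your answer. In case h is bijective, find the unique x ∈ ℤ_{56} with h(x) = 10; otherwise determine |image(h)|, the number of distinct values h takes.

h(0) = 0^7 = 0.
h(14): Repeated squaring mod 56: 14^1 ≡ 14, 14^2 ≡ 14² = 196 ≡ 28, 14^4 ≡ 28² = 784 ≡ 0. Since 7 = 4 + 2 + 1, 14^7 ≡ 0·28·14: 0·28 = 0, then 0·14 = 0. So 14^7 ≡ 0 (mod 56).
So h(0) = h(14) = 0 while 0 ≠ 14, hence h is not injective, hence not bijective.
Since h is not bijective, we determine |image(h)|. Computing x^7 mod 56 for each x (by repeated squaring, reducing mod 56 at every step), the values h(0), h(1), …, h(55) are: 0, 1, 16, 3, 32, 5, 48, 7, 8, 9, 24, 11, 40, 13, 0, 15, 16, 17, 32, 19, 48, 21, 8, 23, 24, 25, 40, 27, 0, 29, 16, 31, 32, 33, 48, 35, 8, 37, 24, 39, 40, 41, 0, 43, 16, 45, 32, 47, 48, 49, 8, 51, 24, 53, 40, 55.
The distinct values are {0, 1, 3, 5, 7, 8, 9, 11, 13, 15, 16, 17, 19, 21, 23, 24, 25, 27, 29, 31, 32, 33, 35, 37, 39, 40, 41, 43, 45, 47, 48, 49, 51, 53, 55}; there are 35 of them.

35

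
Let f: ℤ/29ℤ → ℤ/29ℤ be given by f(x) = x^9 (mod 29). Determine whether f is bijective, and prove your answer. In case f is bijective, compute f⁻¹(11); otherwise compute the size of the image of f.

Since 29 is prime, the nonzero elements of ℤ/29ℤ form a cyclic group of order 28.
As gcd(9, 28) = 1, raising to the 9th power is a bijection on this group: if u^9 ≡ v^9 then (uv^{−1})^9 = 1, and the only element of order dividing gcd(9, 28) = 1 is 1, so u = v.
With f(0) = 0 this makes f injective on all of ℤ/29ℤ, hence bijective (finite equal-size domain and codomain). In particular f is bijective.
Since f is bijective, we find the preimage of 11. The inverse of x ↦ x^9 on (ℤ/29ℤ)^× is x ↦ x^25, because 9·25 = 225 = 8·28 + 1 ≡ 1 (mod 28) and x^{28} = 1 for x ≠ 0 (Fermat). So f⁻¹(11) = 11^25 mod 29.
Repeated squaring mod 29: 11^1 ≡ 11, 11^2 ≡ 11² = 121 ≡ 5, 11^4 ≡ 5² = 25, 11^8 ≡ 25² = 625 ≡ 16, 11^16 ≡ 16² = 256 ≡ 24. Since 25 = 16 + 8 + 1, 11^25 ≡ 24·16·11: 24·16 = 384 ≡ 7, then 7·11 = 77 ≡ 19. So 11^25 ≡ 19 (mod 29).
Hence f⁻¹(11) = 19.

19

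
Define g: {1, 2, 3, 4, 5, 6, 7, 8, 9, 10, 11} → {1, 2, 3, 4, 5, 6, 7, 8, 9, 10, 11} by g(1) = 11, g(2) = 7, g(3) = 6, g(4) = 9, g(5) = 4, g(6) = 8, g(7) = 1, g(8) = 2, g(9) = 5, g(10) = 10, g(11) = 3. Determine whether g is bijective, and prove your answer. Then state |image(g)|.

The values 11, 7, 6, 9, 4, 8, 1, 2, 5, 10, 3 are a permutation of {1, 2, 3, 4, 5, 6, 7, 8, 9, 10, 11}: each element appears exactly once.
So g is injective and surjective, hence bijective.
The image of g is {1, 2, 3, 4, 5, 6, 7, 8, 9, 10, 11}, which has 11 elements.

11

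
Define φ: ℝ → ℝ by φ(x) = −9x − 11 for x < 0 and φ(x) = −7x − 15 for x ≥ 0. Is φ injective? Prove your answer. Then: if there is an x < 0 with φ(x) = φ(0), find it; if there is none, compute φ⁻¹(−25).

Both pieces are strictly decreasing (slopes −9 and −7), so each is injective on its own interval.
The left piece maps (−∞, 0) onto (−11, ∞); the right piece maps [0, ∞) onto (−∞, −15].
These images are disjoint, so no value is attained by both pieces. Thus φ is injective.
Because the two images are disjoint, no x < 0 has φ(x) = φ(0), so we compute φ⁻¹(−25): −25 lies in (−∞, −15], so solve −7x − 15 = −25: x = (−25 + 15)/(−7) = 10/7.

10/7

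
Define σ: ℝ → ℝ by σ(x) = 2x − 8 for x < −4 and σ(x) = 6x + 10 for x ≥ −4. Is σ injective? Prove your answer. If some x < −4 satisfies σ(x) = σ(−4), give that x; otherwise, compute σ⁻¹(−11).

-7/2

Both pieces are strictly increasing (slopes 2 and 6), so each is injective on its own interval.
The left piece maps (−∞, −4) onto (−∞, −16); the right piece maps [−4, ∞) onto [−14, ∞).
These images are disjoint, so no value is attained by both pieces. So σ is injective.
Because the two images are disjoint, no x < −4 has σ(x) = σ(−4), so we compute σ⁻¹(−11): −11 lies in [−14, ∞), so solve 6x + 10 = −11: x = (−11 − 10)/6 = −7/2.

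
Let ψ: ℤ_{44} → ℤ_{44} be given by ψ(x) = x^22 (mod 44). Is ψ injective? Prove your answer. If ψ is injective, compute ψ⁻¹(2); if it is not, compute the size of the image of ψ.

12

ψ(10): Repeated squaring mod 44: 10^1 ≡ 10, 10^2 ≡ 10² = 100 ≡ 12, 10^4 ≡ 12² = 144 ≡ 12, 10^8 ≡ 12² = 144 ≡ 12, 10^16 ≡ 12² = 144 ≡ 12. Since 22 = 16 + 4 + 2, 10^22 ≡ 12·12·12: 12·12 = 144 ≡ 12, then 12·12 = 144 ≡ 12. So 10^22 ≡ 12 (mod 44).
ψ(12): Repeated squaring mod 44: 12^1 ≡ 12, 12^2 ≡ 12² = 144 ≡ 12, 12^4 ≡ 12² = 144 ≡ 12, 12^8 ≡ 12² = 144 ≡ 12, 12^16 ≡ 12² = 144 ≡ 12. Since 22 = 16 + 4 + 2, 12^22 ≡ 12·12·12: 12·12 = 144 ≡ 12, then 12·12 = 144 ≡ 12. So 12^22 ≡ 12 (mod 44).
So ψ(10) = ψ(12) = 12 while 10 ≠ 12, hence ψ is not injective.
Since ψ is not injective, we determine |image(ψ)|. Computing x^22 mod 44 for each x (by repeated squaring, reducing mod 44 at every step), the values ψ(0), ψ(1), …, ψ(43) are: 0, 1, 4, 9, 16, 25, 36, 5, 20, 37, 12, 33, 12, 37, 20, 5, 36, 25, 16, 9, 4, 1, 0, 1, 4, 9, 16, 25, 36, 5, 20, 37, 12, 33, 12, 37, 20, 5, 36, 25, 16, 9, 4, 1.
The distinct values are {0, 1, 4, 5, 9, 12, 16, 20, 25, 33, 36, 37}; there are 12 of them.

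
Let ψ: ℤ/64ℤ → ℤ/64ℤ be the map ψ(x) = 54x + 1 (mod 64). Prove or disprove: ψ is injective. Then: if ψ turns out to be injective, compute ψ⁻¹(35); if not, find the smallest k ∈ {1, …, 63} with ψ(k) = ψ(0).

32

Recall: ψ is injective if ψ(x_1) = ψ(x_2) implies x_1 = x_2.
We have gcd(54, 64) = 2 > 1. Taking x_1 = 0 and x_2 = 32: ψ(0) = 1 and ψ(32) = 54·32 + 1 = 1729 ≡ 1 (mod 64).
So ψ(0) = ψ(32) while 0 ≠ 32, therefore ψ is not injective.
Since ψ is not injective, we find the least positive k with ψ(k) = ψ(0): this means 54k ≡ 0 (mod 64), i.e. 64 ∣ 54k. Since gcd(54, 64) = 2, dividing through by 2 this holds exactly when 32 ∣ 27k, and as gcd(27, 32) = 1, exactly when 32 ∣ k.
The smallest positive such k is 32.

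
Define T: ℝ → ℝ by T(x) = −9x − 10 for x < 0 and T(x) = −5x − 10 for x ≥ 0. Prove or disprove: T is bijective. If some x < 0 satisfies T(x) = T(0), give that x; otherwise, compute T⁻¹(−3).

-7/9

Both pieces are strictly decreasing (slopes −9 and −5), so each is injective on its own interval.
The left piece maps (−∞, 0) onto (−10, ∞); the right piece maps [0, ∞) onto (−∞, −10].
Since −10 = −10, the images partition ℝ: T is injective and surjective, hence bijective.
Because the two images are disjoint, no x < 0 has T(x) = T(0), so we compute T⁻¹(−3): −3 lies in (−10, ∞), so solve −9x − 10 = −3: x = (−3 + 10)/(−9) = −7/9.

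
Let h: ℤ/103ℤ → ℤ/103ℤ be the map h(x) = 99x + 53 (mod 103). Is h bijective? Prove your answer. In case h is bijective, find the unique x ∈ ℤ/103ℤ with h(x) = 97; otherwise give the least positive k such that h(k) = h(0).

92

By definition, h is injective when h(u) = h(v) forces u = v.
Suppose h(u) = h(v) in ℤ/103ℤ. Then 99u + 53 ≡ 99v + 53 (mod 103), therefore 99(u − v) ≡ 0 (mod 103).
Since gcd(99, 103) = 1, 99 is invertible modulo 103, so u − v ≡ 0 (mod 103), i.e. u = v.
We now compute 99⁻¹ mod 103 explicitly. Euclid's algorithm: 103 = 1·99 + 4, 99 = 24·4 + 3, 4 = 1·3 + 1; back-substituting gives 1 = 77·99 − 74·103, so 99⁻¹ ≡ 77 (mod 103).
For any y ∈ ℤ/103ℤ, x = 77(y − 53) mod 103 satisfies h(x) = 99·77(y − 53) + 53 ≡ y (since 99·77 ≡ 1 mod 103). So every y has a preimage.
Hence h is bijective.
Since h is bijective, we find h⁻¹(97): we need 99x ≡ 97 − 53 ≡ 44 (mod 103). Using 99⁻¹ = 77: x ≡ 77·44 = 3388 = 32·103 + 92, so x = 92.
Check: h(92) = 99·92 + 53 = 9161 = 88·103 + 97 ≡ 97 (mod 103).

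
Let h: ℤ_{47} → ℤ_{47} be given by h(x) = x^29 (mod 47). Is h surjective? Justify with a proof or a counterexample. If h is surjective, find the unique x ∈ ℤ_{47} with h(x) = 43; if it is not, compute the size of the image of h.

Since 47 is prime, the nonzero elements of ℤ_{47} form a cyclic group of order 46.
As gcd(29, 46) = 1, raising to the 29th power is a bijection on this group: if a^29 ≡ b^29 then (ab^{−1})^29 = 1, and the only element of order dividing gcd(29, 46) = 1 is 1, so a = b.
With h(0) = 0 this makes h injective on all of ℤ_{47}, hence bijective (finite equal-size domain and codomain). In particular h is surjective.
Since h is surjective, we find the preimage of 43. The inverse of x ↦ x^29 on (ℤ_{47})^× is x ↦ x^27, because 29·27 = 783 = 17·46 + 1 ≡ 1 (mod 46) and x^{46} = 1 for x ≠ 0 (Fermat). So h⁻¹(43) = 43^27 mod 47.
Repeated squaring mod 47: 43^1 ≡ 43, 43^2 ≡ 43² = 1849 ≡ 16, 43^4 ≡ 16² = 256 ≡ 21, 43^8 ≡ 21² = 441 ≡ 18, 43^16 ≡ 18² = 324 ≡ 42. Since 27 = 16 + 8 + 2 + 1, 43^27 ≡ 42·18·16·43: 42·18 = 756 ≡ 4, then 4·16 = 64 ≡ 17, then 17·43 = 731 ≡ 26. So 43^27 ≡ 26 (mod 47).
Hence h⁻¹(43) = 26.

26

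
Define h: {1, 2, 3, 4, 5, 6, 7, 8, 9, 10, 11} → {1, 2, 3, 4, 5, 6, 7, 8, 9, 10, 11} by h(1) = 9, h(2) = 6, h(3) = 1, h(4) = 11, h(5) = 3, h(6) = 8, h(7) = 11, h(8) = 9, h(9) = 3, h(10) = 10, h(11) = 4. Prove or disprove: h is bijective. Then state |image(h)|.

8

h(4) = 11 = h(7) with 4 ≠ 7, so h is not injective, hence not bijective.
The image of h is {1, 3, 4, 6, 8, 9, 10, 11}, which has 8 elements.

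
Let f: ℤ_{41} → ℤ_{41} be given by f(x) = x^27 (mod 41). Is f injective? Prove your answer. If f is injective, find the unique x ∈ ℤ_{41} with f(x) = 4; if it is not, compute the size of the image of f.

Since 41 is prime, the nonzero elements of ℤ_{41} form a cyclic group of order 40.
As gcd(27, 40) = 1, raising to the 27th power is a bijection on this group: if x_1^27 ≡ x_2^27 then (x_1x_2^{−1})^27 = 1, and the only element of order dividing gcd(27, 40) = 1 is 1, so x_1 = x_2.
With f(0) = 0 this makes f injective on all of ℤ_{41}, hence bijective (finite equal-size domain and codomain). In particular f is injective.
Since f is injective, we find the preimage of 4. The inverse of x ↦ x^27 on (ℤ_{41})^× is x ↦ x^3, because 27·3 = 81 = 2·40 + 1 ≡ 1 (mod 40) and x^{40} = 1 for x ≠ 0 (Fermat). So f⁻¹(4) = 4^3 mod 41.
Repeated squaring mod 41: 4^1 ≡ 4, 4^2 ≡ 4² = 16. Since 3 = 2 + 1, 4^3 ≡ 16·4: 16·4 = 64 ≡ 23. So 4^3 ≡ 23 (mod 41).
Hence f⁻¹(4) = 23.

23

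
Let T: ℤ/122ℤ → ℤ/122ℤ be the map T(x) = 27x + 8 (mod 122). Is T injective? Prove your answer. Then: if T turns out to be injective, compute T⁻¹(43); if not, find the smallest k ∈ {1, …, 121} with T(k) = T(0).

If T(s) = T(t), then 27s ≡ 27t (mod 122). Because gcd(27, 122) = 1, we may cancel 27 to get s ≡ t (mod 122).
Hence T is injective.
We now compute 27⁻¹ mod 122 explicitly. Euclid's algorithm: 122 = 4·27 + 14, 27 = 1·14 + 13, 14 = 1·13 + 1; back-substituting gives 1 = 113·27 − 25·122, so 27⁻¹ ≡ 113 (mod 122).
Since T is injective, we compute T⁻¹(43): solve 27x + 8 ≡ 43 (mod 122), i.e. 27x ≡ 35 (mod 122).
Multiplying by 27⁻¹ = 113 gives x ≡ 113·35 = 3955 = 32·122 + 51 ≡ 51 (mod 122).
Check: T(51) = 27·51 + 8 = 1385 = 11·122 + 43 ≡ 43 (mod 122).

51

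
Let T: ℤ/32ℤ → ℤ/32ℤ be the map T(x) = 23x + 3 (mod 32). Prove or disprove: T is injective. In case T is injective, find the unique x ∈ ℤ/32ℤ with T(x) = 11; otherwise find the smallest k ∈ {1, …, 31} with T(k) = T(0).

Recall that injectivity means: for all s, t in the domain, T(s) = T(t) implies s = t.
Suppose T(s) = T(t) in ℤ/32ℤ. Then 23s + 3 ≡ 23t + 3 (mod 32), therefore 23(s − t) ≡ 0 (mod 32).
Since gcd(23, 32) = 1, 23 is invertible modulo 32, thus s − t ≡ 0 (mod 32), i.e. s = t.
Thus T is injective.
We now compute 23⁻¹ mod 32 explicitly. Euclid's algorithm: 32 = 1·23 + 9, 23 = 2·9 + 5, 9 = 1·5 + 4, 5 = 1·4 + 1; back-substituting gives 1 = 7·23 − 5·32, so 23⁻¹ ≡ 7 (mod 32).
Since T is injective, we compute T⁻¹(11): solve 23x + 3 ≡ 11 (mod 32), i.e. 23x ≡ 8 (mod 32).
Multiplying by 23⁻¹ = 7 gives x ≡ 7·8 = 56 = 1·32 + 24 ≡ 24 (mod 32).
Check: T(24) = 23·24 + 3 = 555 = 17·32 + 11 ≡ 11 (mod 32).

24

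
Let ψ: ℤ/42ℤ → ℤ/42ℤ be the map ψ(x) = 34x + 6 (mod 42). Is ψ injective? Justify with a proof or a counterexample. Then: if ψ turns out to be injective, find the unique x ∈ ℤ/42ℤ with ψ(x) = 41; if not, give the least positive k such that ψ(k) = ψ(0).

Recall: ψ is injective when ψ(s) = ψ(t) forces s = t.
We have gcd(34, 42) = 2 > 1. Taking s = 0 and t = 21: ψ(0) = 6 and ψ(21) = 34·21 + 6 = 720 ≡ 6 (mod 42).
So ψ(0) = ψ(21) while 0 ≠ 21, hence ψ is not injective.
Since ψ is not injective, we find the least positive k with ψ(k) = ψ(0): this means 34k ≡ 0 (mod 42), i.e. 42 ∣ 34k. Since gcd(34, 42) = 2, dividing through by 2 this holds exactly when 21 ∣ 17k, and as gcd(17, 21) = 1, exactly when 21 ∣ k.
The smallest positive such k is 21.

21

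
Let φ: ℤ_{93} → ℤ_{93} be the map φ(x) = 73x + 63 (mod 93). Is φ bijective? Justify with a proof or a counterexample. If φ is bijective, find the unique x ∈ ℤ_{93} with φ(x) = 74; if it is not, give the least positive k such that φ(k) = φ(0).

32

If φ(a) = φ(b), then 73a ≡ 73b (mod 93). Because gcd(73, 93) = 1, we may cancel 73 to get a ≡ b (mod 93).
We now compute 73⁻¹ mod 93 explicitly. Euclid's algorithm: 93 = 1·73 + 20, 73 = 3·20 + 13, 20 = 1·13 + 7, 13 = 1·7 + 6, 7 = 1·6 + 1; back-substituting gives 1 = 79·73 − 62·93, so 73⁻¹ ≡ 79 (mod 93).
For any y ∈ ℤ_{93}, x = 79(y − 63) mod 93 satisfies φ(x) = 73·79(y − 63) + 63 ≡ y (since 73·79 ≡ 1 mod 93). So every y has a preimage.
Hence φ is bijective.
Since φ is bijective, we find φ⁻¹(74): we need 73x ≡ 74 − 63 ≡ 11 (mod 93). Using 73⁻¹ = 79: x ≡ 79·11 = 869 = 9·93 + 32, so x = 32.
Check: φ(32) = 73·32 + 63 = 2399 = 25·93 + 74 ≡ 74 (mod 93).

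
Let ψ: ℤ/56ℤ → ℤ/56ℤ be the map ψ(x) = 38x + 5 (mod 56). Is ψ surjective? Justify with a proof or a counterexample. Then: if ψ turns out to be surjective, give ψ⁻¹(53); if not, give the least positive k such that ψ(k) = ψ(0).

28

By definition, surjectivity means every element of the codomain has a preimage under ψ.
Since gcd(38, 56) = 2, we have 38x ≡ 0 (mod 2) for all x, so ψ(x) ≡ 1 (mod 2).
But 0 ≢ 1 (mod 2), so 0 ∈ ℤ/56ℤ has no preimage. Thus ψ is not surjective.
Since ψ is not surjective, we find the least positive k with ψ(k) = ψ(0): this means 38k ≡ 0 (mod 56), i.e. 56 ∣ 38k. Since gcd(38, 56) = 2, dividing through by 2 this holds exactly when 28 ∣ 19k, and as gcd(19, 28) = 1, exactly when 28 ∣ k.
The smallest positive such k is 28.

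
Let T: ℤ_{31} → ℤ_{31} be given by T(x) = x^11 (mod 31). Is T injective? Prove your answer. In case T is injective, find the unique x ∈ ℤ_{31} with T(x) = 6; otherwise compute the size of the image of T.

26

Since 31 is prime, the nonzero elements of ℤ_{31} form a cyclic group of order 30.
As gcd(11, 30) = 1, raising to the 11th power is a bijection on this group: if u^11 ≡ v^11 then (uv^{−1})^11 = 1, and the only element of order dividing gcd(11, 30) = 1 is 1, so u = v.
With T(0) = 0 this makes T injective on all of ℤ_{31}, hence bijective (finite equal-size domain and codomain). In particular T is injective.
Since T is injective, we find the preimage of 6. The inverse of x ↦ x^11 on (ℤ_{31})^× is x ↦ x^11, because 11·11 = 121 = 4·30 + 1 ≡ 1 (mod 30) and x^{30} = 1 for x ≠ 0 (Fermat). So T⁻¹(6) = 6^11 mod 31.
Repeated squaring mod 31: 6^1 ≡ 6, 6^2 ≡ 6² = 36 ≡ 5, 6^4 ≡ 5² = 25, 6^8 ≡ 25² = 625 ≡ 5. Since 11 = 8 + 2 + 1, 6^11 ≡ 5·5·6: 5·5 = 25, then 25·6 = 150 ≡ 26. So 6^11 ≡ 26 (mod 31).
Hence T⁻¹(6) = 26.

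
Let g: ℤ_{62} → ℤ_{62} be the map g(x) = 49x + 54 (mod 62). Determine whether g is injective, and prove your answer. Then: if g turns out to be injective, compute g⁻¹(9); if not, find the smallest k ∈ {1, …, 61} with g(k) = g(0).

By definition, g is injective if g(s) = g(t) implies s = t.
Suppose g(s) = g(t) in ℤ_{62}. Then 49s + 54 ≡ 49t + 54 (mod 62), thus 49(s − t) ≡ 0 (mod 62).
Since gcd(49, 62) = 1, 49 is invertible modulo 62, so s − t ≡ 0 (mod 62), i.e. s = t.
Hence g is injective.
We now compute 49⁻¹ mod 62 explicitly. Euclid's algorithm: 62 = 1·49 + 13, 49 = 3·13 + 10, 13 = 1·10 + 3, 10 = 3·3 + 1; back-substituting gives 1 = 19·49 − 15·62, so 49⁻¹ ≡ 19 (mod 62).
Since g is injective, we find g⁻¹(9): we need 49x ≡ 9 − 54 ≡ 17 (mod 62). Using 49⁻¹ = 19: x ≡ 19·17 = 323 = 5·62 + 13, so x = 13.
Check: g(13) = 49·13 + 54 = 691 = 11·62 + 9 ≡ 9 (mod 62).

13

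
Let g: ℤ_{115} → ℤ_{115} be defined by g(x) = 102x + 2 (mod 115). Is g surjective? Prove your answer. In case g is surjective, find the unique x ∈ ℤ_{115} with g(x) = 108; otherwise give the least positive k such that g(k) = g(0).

98

Recall that surjectivity means every element of the codomain has a preimage under g.
Since gcd(102, 115) = 1, 102 is invertible modulo 115. Euclid's algorithm: 115 = 1·102 + 13, 102 = 7·13 + 11, 13 = 1·11 + 2, 11 = 5·2 + 1; back-substituting gives 1 = 53·102 − 47·115, so 102⁻¹ ≡ 53 (mod 115).
For any y ∈ ℤ_{115}, x = 53(y − 2) mod 115 satisfies g(x) = 102·53(y − 2) + 2 ≡ y (since 102·53 ≡ 1 mod 115). So every y has a preimage.
Thus g is surjective.
Since g is surjective, we compute g⁻¹(108): solve 102x + 2 ≡ 108 (mod 115), i.e. 102x ≡ 106 (mod 115).
Multiplying by 102⁻¹ = 53 gives x ≡ 53·106 = 5618 = 48·115 + 98 ≡ 98 (mod 115).
Check: g(98) = 102·98 + 2 = 9998 = 86·115 + 108 ≡ 108 (mod 115).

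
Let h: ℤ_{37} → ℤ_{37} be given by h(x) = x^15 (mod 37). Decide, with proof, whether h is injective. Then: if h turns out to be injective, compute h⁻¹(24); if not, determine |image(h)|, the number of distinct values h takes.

13

h(3): Repeated squaring mod 37: 3^1 ≡ 3, 3^2 ≡ 3² = 9, 3^4 ≡ 9² = 81 ≡ 7, 3^8 ≡ 7² = 49 ≡ 12. Since 15 = 8 + 4 + 2 + 1, 3^15 ≡ 12·7·9·3: 12·7 = 84 ≡ 10, then 10·9 = 90 ≡ 16, then 16·3 = 48 ≡ 11. So 3^15 ≡ 11 (mod 37).
h(4): Repeated squaring mod 37: 4^1 ≡ 4, 4^2 ≡ 4² = 16, 4^4 ≡ 16² = 256 ≡ 34, 4^8 ≡ 34² = 1156 ≡ 9. Since 15 = 8 + 4 + 2 + 1, 4^15 ≡ 9·34·16·4: 9·34 = 306 ≡ 10, then 10·16 = 160 ≡ 12, then 12·4 = 48 ≡ 11. So 4^15 ≡ 11 (mod 37).
So h(3) = h(4) = 11 while 3 ≠ 4, hence h is not injective.
Since h is not injective, we determine |image(h)|. Computing x^15 mod 37 for each x (by repeated squaring, reducing mod 37 at every step), the values h(0), h(1), …, h(36) are: 0, 1, 23, 11, 11, 29, 31, 26, 31, 10, 1, 36, 10, 29, 6, 23, 10, 14, 8, 29, 23, 27, 14, 31, 8, 27, 1, 36, 27, 6, 11, 6, 8, 26, 26, 14, 36.
The distinct values are {0, 1, 6, 8, 10, 11, 14, 23, 26, 27, 29, 31, 36}; there are 13 of them.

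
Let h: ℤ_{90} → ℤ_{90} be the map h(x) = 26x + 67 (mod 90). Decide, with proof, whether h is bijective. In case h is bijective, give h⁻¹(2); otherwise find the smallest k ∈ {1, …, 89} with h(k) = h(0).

We have gcd(26, 90) = 2 > 1. Taking s = 0 and t = 45: h(0) = 67 and h(45) = 26·45 + 67 = 1237 ≡ 67 (mod 90).
So h(0) = h(45) while 0 ≠ 45, hence h is not injective, hence not bijective.
Since h is not bijective, we find the least positive k with h(k) = h(0): this means 26k ≡ 0 (mod 90), i.e. 90 ∣ 26k. Since gcd(26, 90) = 2, dividing through by 2 this holds exactly when 45 ∣ 13k, and as gcd(13, 45) = 1, exactly when 45 ∣ k.
The smallest positive such k is 45.

45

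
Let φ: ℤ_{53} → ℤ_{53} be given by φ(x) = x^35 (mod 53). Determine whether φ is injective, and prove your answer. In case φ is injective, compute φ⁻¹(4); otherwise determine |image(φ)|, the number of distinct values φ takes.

Since 53 is prime, the nonzero elements of ℤ_{53} form a cyclic group of order 52.
As gcd(35, 52) = 1, raising to the 35th power is a bijection on this group: if u^35 ≡ v^35 then (uv^{−1})^35 = 1, and the only element of order dividing gcd(35, 52) = 1 is 1, so u = v.
With φ(0) = 0 this makes φ injective on all of ℤ_{53}, hence bijective (finite equal-size domain and codomain). In particular φ is injective.
Since φ is injective, we find the preimage of 4. The inverse of x ↦ x^35 on (ℤ_{53})^× is x ↦ x^3, because 35·3 = 105 = 2·52 + 1 ≡ 1 (mod 52) and x^{52} = 1 for x ≠ 0 (Fermat). So φ⁻¹(4) = 4^3 mod 53.
Repeated squaring mod 53: 4^1 ≡ 4, 4^2 ≡ 4² = 16. Since 3 = 2 + 1, 4^3 ≡ 16·4: 16·4 = 64 ≡ 11. So 4^3 ≡ 11 (mod 53).
Hence φ⁻¹(4) = 11.

11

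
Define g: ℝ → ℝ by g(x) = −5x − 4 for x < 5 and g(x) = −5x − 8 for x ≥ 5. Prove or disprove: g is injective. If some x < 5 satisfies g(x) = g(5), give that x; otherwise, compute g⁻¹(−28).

24/5

Both pieces are strictly decreasing (slopes −5 and −5), so each is injective on its own interval.
The left piece maps (−∞, 5) onto (−29, ∞); the right piece maps [5, ∞) onto (−∞, −33].
These images are disjoint, so no value is attained by both pieces. Hence g is injective.
Because the two images are disjoint, no x < 5 has g(x) = g(5), so we compute g⁻¹(−28): −28 lies in (−29, ∞), so solve −5x − 4 = −28: x = (−28 + 4)/(−5) = 24/5.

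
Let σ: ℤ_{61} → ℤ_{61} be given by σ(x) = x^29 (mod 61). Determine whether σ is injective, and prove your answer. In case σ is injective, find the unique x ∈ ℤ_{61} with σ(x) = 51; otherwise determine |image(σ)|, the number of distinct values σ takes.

Since 61 is prime, the nonzero elements of ℤ_{61} form a cyclic group of order 60.
As gcd(29, 60) = 1, raising to the 29th power is a bijection on this group: if u^29 ≡ v^29 then (uv^{−1})^29 = 1, and the only element of order dividing gcd(29, 60) = 1 is 1, so u = v.
With σ(0) = 0 this makes σ injective on all of ℤ_{61}, hence bijective (finite equal-size domain and codomain). In particular σ is injective.
Since σ is injective, we find the preimage of 51. The inverse of x ↦ x^29 on (ℤ_{61})^× is x ↦ x^29, because 29·29 = 841 = 14·60 + 1 ≡ 1 (mod 60) and x^{60} = 1 for x ≠ 0 (Fermat). So σ⁻¹(51) = 51^29 mod 61.
Repeated squaring mod 61: 51^1 ≡ 51, 51^2 ≡ 51² = 2601 ≡ 39, 51^4 ≡ 39² = 1521 ≡ 57, 51^8 ≡ 57² = 3249 ≡ 16, 51^16 ≡ 16² = 256 ≡ 12. Since 29 = 16 + 8 + 4 + 1, 51^29 ≡ 12·16·57·51: 12·16 = 192 ≡ 9, then 9·57 = 513 ≡ 25, then 25·51 = 1275 ≡ 55. So 51^29 ≡ 55 (mod 61).
Hence σ⁻¹(51) = 55.

55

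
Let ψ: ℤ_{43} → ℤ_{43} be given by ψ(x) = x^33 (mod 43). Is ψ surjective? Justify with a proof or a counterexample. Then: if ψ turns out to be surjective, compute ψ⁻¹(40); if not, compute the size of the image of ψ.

ψ(1) = 1^33 = 1.
ψ(6): Repeated squaring mod 43: 6^1 ≡ 6, 6^2 ≡ 6² = 36, 6^4 ≡ 36² = 1296 ≡ 6, 6^8 ≡ 6² = 36, 6^16 ≡ 36² = 1296 ≡ 6, 6^32 ≡ 6² = 36. Since 33 = 32 + 1, 6^33 ≡ 36·6: 36·6 = 216 ≡ 1. So 6^33 ≡ 1 (mod 43).
So ψ(1) = ψ(6) = 1 while 1 ≠ 6, so ψ is not injective.
A non-injective map from the 43-element set ℤ_{43} to itself takes at most 42 distinct values, so it cannot be surjective. Therefore ψ is not surjective.
Since ψ is not surjective, we determine |image(ψ)|. Computing x^33 mod 43 for each x (by repeated squaring, reducing mod 43 at every step), the values ψ(0), ψ(1), …, ψ(42) are: 0, 1, 32, 39, 35, 2, 1, 42, 2, 16, 21, 16, 32, 41, 11, 35, 21, 21, 39, 8, 27, 4, 39, 16, 35, 4, 22, 22, 8, 32, 2, 11, 27, 22, 27, 41, 1, 42, 41, 8, 4, 11, 42.
The distinct values are {0, 1, 2, 4, 8, 11, 16, 21, 22, 27, 32, 35, 39, 41, 42}; there are 15 of them.

15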